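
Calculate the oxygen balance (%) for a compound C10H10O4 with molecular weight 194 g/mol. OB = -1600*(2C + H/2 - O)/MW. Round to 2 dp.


OB = -1600 * (2C + H/2 - O) / MW
Inner = 2*10 + 10/2 - 4 = 21.00
OB = -1600 * 21.00 / 194 = -173.20%


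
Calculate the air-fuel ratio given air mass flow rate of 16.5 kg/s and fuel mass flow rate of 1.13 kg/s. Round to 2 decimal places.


AFR = m_air / m_fuel
AFR = 16.5 / 1.13 = 14.60


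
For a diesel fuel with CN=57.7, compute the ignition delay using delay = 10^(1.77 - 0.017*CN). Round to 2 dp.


delay = 10^(1.77 - 0.017*CN)
Exponent = 1.77 - 0.017*57.7 = 0.7891
delay = 10^0.7891 = 6.15 ms


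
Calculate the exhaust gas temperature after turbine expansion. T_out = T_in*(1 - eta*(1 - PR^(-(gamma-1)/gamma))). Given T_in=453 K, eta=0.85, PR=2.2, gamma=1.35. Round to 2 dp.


T_out = T_in * (1 - eta * (1 - PR^(-(gamma-1)/gamma)))
Exponent = -(1.35-1)/1.35 = -0.25925926
PR^exp = 2.2^(-0.25925926) = 0.81512413
Factor = 1 - 0.85*(1 - 0.81512413) = 0.84285551
T_out = 453 * 0.84285551 = 381.81 K


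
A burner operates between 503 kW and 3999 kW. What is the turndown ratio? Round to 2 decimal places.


TDR = Q_max / Q_min
TDR = 3999 / 503 = 7.95


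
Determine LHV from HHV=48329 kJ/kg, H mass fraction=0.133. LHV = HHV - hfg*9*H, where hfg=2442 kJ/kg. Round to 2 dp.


LHV = HHV - hfg * 9 * H
Water correction = 2442 * 9 * 0.133 = 2923.074 kJ/kg
LHV = 48329 - 2923.074 = 45405.93 kJ/kg


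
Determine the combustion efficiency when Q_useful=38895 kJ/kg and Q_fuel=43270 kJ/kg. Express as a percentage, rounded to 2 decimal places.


Efficiency = (Q_useful / Q_fuel) * 100
Efficiency = (38895 / 43270) * 100
Efficiency = 0.8989 * 100 = 89.89%


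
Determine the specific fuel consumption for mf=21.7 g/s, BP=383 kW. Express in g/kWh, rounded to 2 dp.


SFC = (mf / BP) * 3600
Rate = 21.7 / 383 = 0.056658 g/(s*kW)
SFC = 0.056658 * 3600 = 203.97 g/kWh


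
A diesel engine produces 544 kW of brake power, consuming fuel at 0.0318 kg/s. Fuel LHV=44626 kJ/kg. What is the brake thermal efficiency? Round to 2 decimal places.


eta_BTE = (BP / (mf * LHV)) * 100
Denominator = 0.0318 * 44626 = 1419.1068 kW
eta_BTE = (544 / 1419.1068) * 100 = 38.33%


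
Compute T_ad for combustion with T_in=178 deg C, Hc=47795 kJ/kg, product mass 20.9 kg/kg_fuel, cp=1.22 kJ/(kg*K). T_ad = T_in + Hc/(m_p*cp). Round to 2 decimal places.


T_ad = T_in + Hc / (m_p * cp)
Denominator = 20.9 * 1.22 = 25.4980
Temperature rise = 47795 / 25.4980 = 1874.46 K
T_ad = 178 + 1874.46 = 2052.46 deg C


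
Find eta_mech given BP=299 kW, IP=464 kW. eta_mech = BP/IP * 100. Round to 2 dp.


eta_mech = (BP / IP) * 100
Ratio = 299 / 464 = 0.6444
eta_mech = 0.6444 * 100 = 64.44%


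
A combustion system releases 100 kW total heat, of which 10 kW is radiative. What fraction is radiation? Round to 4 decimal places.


f_rad = Q_rad / Q_total
f_rad = 10 / 100 = 0.1000


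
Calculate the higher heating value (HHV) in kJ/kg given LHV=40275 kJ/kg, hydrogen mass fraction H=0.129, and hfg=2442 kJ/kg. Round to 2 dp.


HHV = LHV + hfg * 9 * H
Water addition = 2442 * 9 * 0.129 = 2835.162 kJ/kg
HHV = 40275 + 2835.162 = 43110.16 kJ/kg


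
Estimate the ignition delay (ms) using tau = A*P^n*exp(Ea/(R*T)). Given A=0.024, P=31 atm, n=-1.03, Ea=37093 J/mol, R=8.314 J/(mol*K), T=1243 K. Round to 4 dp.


tau = A * P^n * exp(Ea/(R*T))
P^n = 31^(-1.03) = 0.02910030
Ea/(R*T) = 37093/(8.314*1243) = 3.589309
exp(Ea/(R*T)) = 36.209036
tau = 0.024 * 0.02910030 * 36.209036 = 0.0253 ms


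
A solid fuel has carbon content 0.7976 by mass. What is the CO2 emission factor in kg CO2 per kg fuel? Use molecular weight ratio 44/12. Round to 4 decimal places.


EF = C_frac * (M_CO2 / M_C)
EF = 0.7976 * (44/12)
EF = 0.7976 * 3.666667 = 2.9245 kg_CO2/kg_fuel


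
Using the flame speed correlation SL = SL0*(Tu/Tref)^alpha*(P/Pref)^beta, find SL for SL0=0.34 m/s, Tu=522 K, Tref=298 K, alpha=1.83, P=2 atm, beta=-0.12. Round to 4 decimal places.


SL = SL0 * (Tu/Tref)^alpha * (P/Pref)^beta
T ratio = 522/298 = 1.75167785
(T ratio)^alpha = 1.75167785^1.83 = 2.789467
(P/Pref)^beta = 2^(-0.12) = 0.920188
SL = 0.34 * 2.789467 * 0.920188 = 0.8727 m/s


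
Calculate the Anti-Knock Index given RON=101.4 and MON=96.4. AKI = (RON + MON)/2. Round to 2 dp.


AKI = (RON + MON) / 2
AKI = (101.4 + 96.4) / 2
AKI = 197.8 / 2 = 98.90


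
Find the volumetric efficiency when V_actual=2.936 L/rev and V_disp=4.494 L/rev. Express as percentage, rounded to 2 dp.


eta_v = (V_actual / V_disp) * 100
Ratio = 2.936 / 4.494 = 0.6533
eta_v = 0.6533 * 100 = 65.33%


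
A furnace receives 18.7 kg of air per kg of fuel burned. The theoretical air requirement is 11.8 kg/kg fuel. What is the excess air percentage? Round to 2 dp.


Excess air = actual - stoichiometric = 18.7 - 11.8 = 6.90 kg/kg fuel
Excess air % = (excess / stoich) * 100 = (6.90 / 11.8) * 100 = 58.47%


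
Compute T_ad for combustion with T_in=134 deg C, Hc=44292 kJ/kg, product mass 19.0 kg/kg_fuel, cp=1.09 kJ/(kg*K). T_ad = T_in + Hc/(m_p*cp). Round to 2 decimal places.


T_ad = T_in + Hc / (m_p * cp)
Denominator = 19.0 * 1.09 = 20.7100
Temperature rise = 44292 / 20.7100 = 2138.68 K
T_ad = 134 + 2138.68 = 2272.68 deg C


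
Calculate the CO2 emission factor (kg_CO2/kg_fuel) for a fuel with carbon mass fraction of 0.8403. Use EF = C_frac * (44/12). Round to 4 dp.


EF = C_frac * (M_CO2 / M_C)
EF = 0.8403 * (44/12)
EF = 0.8403 * 3.666667 = 3.0811 kg_CO2/kg_fuel


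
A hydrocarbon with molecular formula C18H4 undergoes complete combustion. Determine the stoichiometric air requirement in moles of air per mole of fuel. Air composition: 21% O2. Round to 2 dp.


Balanced combustion: C18H4 + 19 O2 -> 18 CO2 + 2 H2O
O2 needed = C + H/4 = 18 + 4/4 = 19.00 moles
Air moles = O2 / 0.21 = 19.00 / 0.21 = 90.48 moles air


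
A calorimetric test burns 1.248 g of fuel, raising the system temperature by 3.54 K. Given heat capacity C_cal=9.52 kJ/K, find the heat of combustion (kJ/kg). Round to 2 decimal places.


Hc = C_cal * delta_T / m_fuel
Q_released = 9.52 * 3.54 = 33.7008 kJ
m_fuel = 1.248 g = 1.248/1000 kg = 0.001248 kg
Hc = 33.7008 / 0.001248 = 27003.85 kJ/kg


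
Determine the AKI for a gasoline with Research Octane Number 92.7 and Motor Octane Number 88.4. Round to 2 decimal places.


AKI = (RON + MON) / 2
AKI = (92.7 + 88.4) / 2
AKI = 181.1 / 2 = 90.55


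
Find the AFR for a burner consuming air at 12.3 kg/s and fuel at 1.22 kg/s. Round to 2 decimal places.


AFR = m_air / m_fuel
AFR = 12.3 / 1.22 = 10.08


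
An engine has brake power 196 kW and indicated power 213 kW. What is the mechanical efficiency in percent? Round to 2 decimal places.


eta_mech = (BP / IP) * 100
Ratio = 196 / 213 = 0.9202
eta_mech = 0.9202 * 100 = 92.02%


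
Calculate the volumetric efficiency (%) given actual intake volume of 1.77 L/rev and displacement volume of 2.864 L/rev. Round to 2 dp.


eta_v = (V_actual / V_disp) * 100
Ratio = 1.77 / 2.864 = 0.6180
eta_v = 0.6180 * 100 = 61.80%


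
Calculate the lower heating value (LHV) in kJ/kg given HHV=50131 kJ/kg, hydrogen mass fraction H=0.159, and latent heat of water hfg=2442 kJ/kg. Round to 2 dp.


LHV = HHV - hfg * 9 * H
Water correction = 2442 * 9 * 0.159 = 3494.502 kJ/kg
LHV = 50131 - 3494.502 = 46636.50 kJ/kg


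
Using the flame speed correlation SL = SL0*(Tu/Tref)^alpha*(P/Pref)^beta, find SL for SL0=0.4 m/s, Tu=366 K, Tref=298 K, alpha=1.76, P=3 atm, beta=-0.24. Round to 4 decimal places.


SL = SL0 * (Tu/Tref)^alpha * (P/Pref)^beta
T ratio = 366/298 = 1.22818792
(T ratio)^alpha = 1.22818792^1.76 = 1.435840
(P/Pref)^beta = 3^(-0.24) = 0.768229
SL = 0.4 * 1.435840 * 0.768229 = 0.4412 m/s


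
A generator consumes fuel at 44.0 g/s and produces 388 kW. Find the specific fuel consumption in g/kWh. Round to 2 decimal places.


SFC = (mf / BP) * 3600
Rate = 44.0 / 388 = 0.113402 g/(s*kW)
SFC = 0.113402 * 3600 = 408.25 g/kWh


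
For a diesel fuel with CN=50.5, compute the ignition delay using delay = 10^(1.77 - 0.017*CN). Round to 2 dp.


delay = 10^(1.77 - 0.017*CN)
Exponent = 1.77 - 0.017*50.5 = 0.9115
delay = 10^0.9115 = 8.16 ms


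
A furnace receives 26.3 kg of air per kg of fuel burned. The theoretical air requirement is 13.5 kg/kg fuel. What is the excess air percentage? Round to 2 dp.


Excess air = actual - stoichiometric = 26.3 - 13.5 = 12.80 kg/kg fuel
Excess air % = (excess / stoich) * 100 = (12.80 / 13.5) * 100 = 94.81%


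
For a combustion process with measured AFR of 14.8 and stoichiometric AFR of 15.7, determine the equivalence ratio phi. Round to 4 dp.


phi = AFR_stoich / AFR_actual
phi = 15.7 / 14.8 = 1.0608


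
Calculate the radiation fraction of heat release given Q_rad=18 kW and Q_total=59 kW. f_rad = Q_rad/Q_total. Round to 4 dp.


f_rad = Q_rad / Q_total
f_rad = 18 / 59 = 0.3051


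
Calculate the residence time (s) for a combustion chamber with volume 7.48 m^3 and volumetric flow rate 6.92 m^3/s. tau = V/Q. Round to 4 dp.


tau = V / Q_flow
tau = 7.48 / 6.92 = 1.0809 s


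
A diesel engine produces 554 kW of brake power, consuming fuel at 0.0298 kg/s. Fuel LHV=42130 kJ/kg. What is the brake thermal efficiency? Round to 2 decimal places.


eta_BTE = (BP / (mf * LHV)) * 100
Denominator = 0.0298 * 42130 = 1255.4740 kW
eta_BTE = (554 / 1255.4740) * 100 = 44.13%


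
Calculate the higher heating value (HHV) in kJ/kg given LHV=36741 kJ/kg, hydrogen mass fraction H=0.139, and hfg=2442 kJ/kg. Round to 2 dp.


HHV = LHV + hfg * 9 * H
Water addition = 2442 * 9 * 0.139 = 3054.942 kJ/kg
HHV = 36741 + 3054.942 = 39795.94 kJ/kg


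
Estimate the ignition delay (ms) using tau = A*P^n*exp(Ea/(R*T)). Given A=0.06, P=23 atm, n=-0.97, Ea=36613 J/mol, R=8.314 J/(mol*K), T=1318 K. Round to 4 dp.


tau = A * P^n * exp(Ea/(R*T))
P^n = 23^(-0.97) = 0.04776656
Ea/(R*T) = 36613/(8.314*1318) = 3.341257
exp(Ea/(R*T)) = 28.254621
tau = 0.06 * 0.04776656 * 28.254621 = 0.0810 ms


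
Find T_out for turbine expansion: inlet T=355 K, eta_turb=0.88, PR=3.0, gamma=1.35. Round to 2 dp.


T_out = T_in * (1 - eta * (1 - PR^(-(gamma-1)/gamma)))
Exponent = -(1.35-1)/1.35 = -0.25925926
PR^exp = 3.0^(-0.25925926) = 0.75214556
Factor = 1 - 0.88*(1 - 0.75214556) = 0.78188809
T_out = 355 * 0.78188809 = 277.57 K


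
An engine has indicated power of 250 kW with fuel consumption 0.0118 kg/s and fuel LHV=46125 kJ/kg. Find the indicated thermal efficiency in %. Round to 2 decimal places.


eta_ith = (IP / (mf * LHV)) * 100
Denominator = 0.0118 * 46125 = 544.2750 kW
eta_ith = (250 / 544.2750) * 100 = 45.93%


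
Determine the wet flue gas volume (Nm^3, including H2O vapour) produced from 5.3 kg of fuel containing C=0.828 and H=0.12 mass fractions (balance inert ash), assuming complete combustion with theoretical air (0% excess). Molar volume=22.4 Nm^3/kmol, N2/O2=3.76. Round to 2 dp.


Per kg fuel: CO2 = (C/12 kmol)*22.4 = (0.828/12)*22.4 = 1.54560 Nm^3
Per kg fuel: H2O = (H/2 kmol)*22.4 = (0.12/2)*22.4 = 1.34400 Nm^3
O2 needed per kg fuel = C/12 + H/4 = 0.828/12 + 0.12/4 = 0.09900000 kmol
Per kg fuel: N2 = O2*3.76*22.4 = 0.09900000*3.76*22.4 = 8.33818 Nm^3
Total per kg = 1.54560 + 1.34400 + 8.33818 = 11.22778 Nm^3
Total = 11.22778 * 5.3 = 59.51 Nm^3


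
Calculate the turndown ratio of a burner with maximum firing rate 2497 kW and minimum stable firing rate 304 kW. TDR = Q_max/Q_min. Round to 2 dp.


TDR = Q_max / Q_min
TDR = 2497 / 304 = 8.21


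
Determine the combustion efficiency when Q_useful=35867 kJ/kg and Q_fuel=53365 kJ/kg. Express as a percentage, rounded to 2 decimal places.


Efficiency = (Q_useful / Q_fuel) * 100
Efficiency = (35867 / 53365) * 100
Efficiency = 0.6721 * 100 = 67.21%


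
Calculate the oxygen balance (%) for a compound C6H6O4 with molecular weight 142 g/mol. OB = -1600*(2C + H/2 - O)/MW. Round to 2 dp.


OB = -1600 * (2C + H/2 - O) / MW
Inner = 2*6 + 6/2 - 4 = 11.00
OB = -1600 * 11.00 / 142 = -123.94%


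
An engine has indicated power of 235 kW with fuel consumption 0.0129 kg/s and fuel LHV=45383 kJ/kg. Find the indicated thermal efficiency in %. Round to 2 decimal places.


eta_ith = (IP / (mf * LHV)) * 100
Denominator = 0.0129 * 45383 = 585.4407 kW
eta_ith = (235 / 585.4407) * 100 = 40.14%


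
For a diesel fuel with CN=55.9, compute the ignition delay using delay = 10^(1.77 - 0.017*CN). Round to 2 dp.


delay = 10^(1.77 - 0.017*CN)
Exponent = 1.77 - 0.017*55.9 = 0.8197
delay = 10^0.8197 = 6.60 ms


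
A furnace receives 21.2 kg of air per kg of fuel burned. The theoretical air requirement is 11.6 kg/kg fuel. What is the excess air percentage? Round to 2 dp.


Excess air = actual - stoichiometric = 21.2 - 11.6 = 9.60 kg/kg fuel
Excess air % = (excess / stoich) * 100 = (9.60 / 11.6) * 100 = 82.76%


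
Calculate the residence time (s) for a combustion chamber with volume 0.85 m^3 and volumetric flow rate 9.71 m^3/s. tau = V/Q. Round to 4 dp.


tau = V / Q_flow
tau = 0.85 / 9.71 = 0.0875 s


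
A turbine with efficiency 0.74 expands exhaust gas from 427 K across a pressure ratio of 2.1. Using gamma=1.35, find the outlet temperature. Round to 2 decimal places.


T_out = T_in * (1 - eta * (1 - PR^(-(gamma-1)/gamma)))
Exponent = -(1.35-1)/1.35 = -0.25925926
PR^exp = 2.1^(-0.25925926) = 0.82501466
Factor = 1 - 0.74*(1 - 0.82501466) = 0.87051085
T_out = 427 * 0.87051085 = 371.71 K


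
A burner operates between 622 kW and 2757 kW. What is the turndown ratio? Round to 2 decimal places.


TDR = Q_max / Q_min
TDR = 2757 / 622 = 4.43


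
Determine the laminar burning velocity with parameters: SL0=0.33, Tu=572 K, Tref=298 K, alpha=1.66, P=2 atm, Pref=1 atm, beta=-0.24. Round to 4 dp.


SL = SL0 * (Tu/Tref)^alpha * (P/Pref)^beta
T ratio = 572/298 = 1.91946309
(T ratio)^alpha = 1.91946309^1.66 = 2.951742
(P/Pref)^beta = 2^(-0.24) = 0.846745
SL = 0.33 * 2.951742 * 0.846745 = 0.8248 m/s


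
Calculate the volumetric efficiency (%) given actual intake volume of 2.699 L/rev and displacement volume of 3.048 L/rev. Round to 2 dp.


eta_v = (V_actual / V_disp) * 100
Ratio = 2.699 / 3.048 = 0.8855
eta_v = 0.8855 * 100 = 88.55%


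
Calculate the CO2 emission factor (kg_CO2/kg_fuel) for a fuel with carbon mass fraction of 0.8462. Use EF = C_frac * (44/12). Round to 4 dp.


EF = C_frac * (M_CO2 / M_C)
EF = 0.8462 * (44/12)
EF = 0.8462 * 3.666667 = 3.1027 kg_CO2/kg_fuel


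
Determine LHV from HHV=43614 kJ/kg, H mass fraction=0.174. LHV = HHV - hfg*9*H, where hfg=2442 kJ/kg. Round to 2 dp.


LHV = HHV - hfg * 9 * H
Water correction = 2442 * 9 * 0.174 = 3824.172 kJ/kg
LHV = 43614 - 3824.172 = 39789.83 kJ/kg


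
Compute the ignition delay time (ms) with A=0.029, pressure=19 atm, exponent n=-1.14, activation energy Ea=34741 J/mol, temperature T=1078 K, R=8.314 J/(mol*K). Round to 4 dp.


tau = A * P^n * exp(Ea/(R*T))
P^n = 19^(-1.14) = 0.03485145
Ea/(R*T) = 34741/(8.314*1078) = 3.876266
exp(Ea/(R*T)) = 48.243720
tau = 0.029 * 0.03485145 * 48.243720 = 0.0488 ms


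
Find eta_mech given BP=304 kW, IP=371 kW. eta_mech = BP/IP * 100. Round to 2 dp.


eta_mech = (BP / IP) * 100
Ratio = 304 / 371 = 0.8194
eta_mech = 0.8194 * 100 = 81.94%


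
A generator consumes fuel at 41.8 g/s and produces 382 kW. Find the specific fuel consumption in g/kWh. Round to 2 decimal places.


SFC = (mf / BP) * 3600
Rate = 41.8 / 382 = 0.109424 g/(s*kW)
SFC = 0.109424 * 3600 = 393.93 g/kWh


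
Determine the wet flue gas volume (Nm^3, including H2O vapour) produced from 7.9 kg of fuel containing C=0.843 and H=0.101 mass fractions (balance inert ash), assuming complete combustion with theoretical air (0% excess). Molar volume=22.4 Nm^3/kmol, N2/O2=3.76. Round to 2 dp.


Per kg fuel: CO2 = (C/12 kmol)*22.4 = (0.843/12)*22.4 = 1.57360 Nm^3
Per kg fuel: H2O = (H/2 kmol)*22.4 = (0.101/2)*22.4 = 1.13120 Nm^3
O2 needed per kg fuel = C/12 + H/4 = 0.843/12 + 0.101/4 = 0.09550000 kmol
Per kg fuel: N2 = O2*3.76*22.4 = 0.09550000*3.76*22.4 = 8.04339 Nm^3
Total per kg = 1.57360 + 1.13120 + 8.04339 = 10.74819 Nm^3
Total = 10.74819 * 7.9 = 84.91 Nm^3


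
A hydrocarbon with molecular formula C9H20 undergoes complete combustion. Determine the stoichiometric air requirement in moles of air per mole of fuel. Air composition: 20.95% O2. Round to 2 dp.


Balanced combustion: C9H20 + 14 O2 -> 9 CO2 + 10 H2O
O2 needed = C + H/4 = 9 + 20/4 = 14.00 moles
Air moles = O2 / 0.2095 = 14.00 / 0.2095 = 66.83 moles air


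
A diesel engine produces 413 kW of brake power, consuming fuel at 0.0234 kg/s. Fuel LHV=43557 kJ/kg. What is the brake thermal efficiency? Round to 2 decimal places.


eta_BTE = (BP / (mf * LHV)) * 100
Denominator = 0.0234 * 43557 = 1019.2338 kW
eta_BTE = (413 / 1019.2338) * 100 = 40.52%


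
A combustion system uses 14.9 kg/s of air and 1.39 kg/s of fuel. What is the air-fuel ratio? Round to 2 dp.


AFR = m_air / m_fuel
AFR = 14.9 / 1.39 = 10.72


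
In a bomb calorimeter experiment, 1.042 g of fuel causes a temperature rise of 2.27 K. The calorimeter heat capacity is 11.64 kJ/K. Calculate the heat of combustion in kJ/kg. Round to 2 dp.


Hc = C_cal * delta_T / m_fuel
Q_released = 11.64 * 2.27 = 26.4228 kJ
m_fuel = 1.042 g = 1.042/1000 kg = 0.001042 kg
Hc = 26.4228 / 0.001042 = 25357.77 kJ/kg


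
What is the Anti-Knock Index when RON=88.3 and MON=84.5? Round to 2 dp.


AKI = (RON + MON) / 2
AKI = (88.3 + 84.5) / 2
AKI = 172.8 / 2 = 86.40


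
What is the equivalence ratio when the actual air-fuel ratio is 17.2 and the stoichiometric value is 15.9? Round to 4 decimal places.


phi = AFR_stoich / AFR_actual
phi = 15.9 / 17.2 = 0.9244


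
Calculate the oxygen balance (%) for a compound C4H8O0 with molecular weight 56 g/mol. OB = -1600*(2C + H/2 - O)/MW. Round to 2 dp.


OB = -1600 * (2C + H/2 - O) / MW
Inner = 2*4 + 8/2 - 0 = 12.00
OB = -1600 * 12.00 / 56 = -342.86%


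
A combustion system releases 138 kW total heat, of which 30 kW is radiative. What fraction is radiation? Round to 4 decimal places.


f_rad = Q_rad / Q_total
f_rad = 30 / 138 = 0.2174


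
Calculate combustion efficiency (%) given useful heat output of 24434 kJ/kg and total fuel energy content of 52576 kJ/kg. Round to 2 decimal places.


Efficiency = (Q_useful / Q_fuel) * 100
Efficiency = (24434 / 52576) * 100
Efficiency = 0.4647 * 100 = 46.47%


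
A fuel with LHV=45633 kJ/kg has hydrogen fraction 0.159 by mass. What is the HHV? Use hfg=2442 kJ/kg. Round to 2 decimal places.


HHV = LHV + hfg * 9 * H
Water addition = 2442 * 9 * 0.159 = 3494.502 kJ/kg
HHV = 45633 + 3494.502 = 49127.50 kJ/kg


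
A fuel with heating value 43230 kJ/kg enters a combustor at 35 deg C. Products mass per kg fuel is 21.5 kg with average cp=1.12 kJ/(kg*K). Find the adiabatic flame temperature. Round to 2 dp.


T_ad = T_in + Hc / (m_p * cp)
Denominator = 21.5 * 1.12 = 24.0800
Temperature rise = 43230 / 24.0800 = 1795.27 K
T_ad = 35 + 1795.27 = 1830.27 deg C


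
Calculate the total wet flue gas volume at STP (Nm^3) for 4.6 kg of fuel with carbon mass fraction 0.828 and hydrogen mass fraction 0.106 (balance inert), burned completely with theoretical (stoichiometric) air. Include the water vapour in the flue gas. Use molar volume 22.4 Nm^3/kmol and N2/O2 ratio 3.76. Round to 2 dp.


Per kg fuel: CO2 = (C/12 kmol)*22.4 = (0.828/12)*22.4 = 1.54560 Nm^3
Per kg fuel: H2O = (H/2 kmol)*22.4 = (0.106/2)*22.4 = 1.18720 Nm^3
O2 needed per kg fuel = C/12 + H/4 = 0.828/12 + 0.106/4 = 0.09550000 kmol
Per kg fuel: N2 = O2*3.76*22.4 = 0.09550000*3.76*22.4 = 8.04339 Nm^3
Total per kg = 1.54560 + 1.18720 + 8.04339 = 10.77619 Nm^3
Total = 10.77619 * 4.6 = 49.57 Nm^3


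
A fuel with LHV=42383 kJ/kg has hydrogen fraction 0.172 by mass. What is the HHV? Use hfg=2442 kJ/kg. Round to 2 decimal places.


HHV = LHV + hfg * 9 * H
Water addition = 2442 * 9 * 0.172 = 3780.216 kJ/kg
HHV = 42383 + 3780.216 = 46163.22 kJ/kg


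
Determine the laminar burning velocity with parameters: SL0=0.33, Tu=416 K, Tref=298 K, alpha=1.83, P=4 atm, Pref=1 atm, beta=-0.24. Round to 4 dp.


SL = SL0 * (Tu/Tref)^alpha * (P/Pref)^beta
T ratio = 416/298 = 1.39597315
(T ratio)^alpha = 1.39597315^1.83 = 1.841302
(P/Pref)^beta = 4^(-0.24) = 0.716978
SL = 0.33 * 1.841302 * 0.716978 = 0.4357 m/s


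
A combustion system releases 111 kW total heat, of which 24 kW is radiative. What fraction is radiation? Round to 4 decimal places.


f_rad = Q_rad / Q_total
f_rad = 24 / 111 = 0.2162


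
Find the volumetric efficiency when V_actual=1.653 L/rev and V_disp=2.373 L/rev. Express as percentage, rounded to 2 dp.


eta_v = (V_actual / V_disp) * 100
Ratio = 1.653 / 2.373 = 0.6966
eta_v = 0.6966 * 100 = 69.66%


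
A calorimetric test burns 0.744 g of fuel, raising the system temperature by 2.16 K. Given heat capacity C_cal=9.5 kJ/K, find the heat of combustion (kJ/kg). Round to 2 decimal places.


Hc = C_cal * delta_T / m_fuel
Q_released = 9.5 * 2.16 = 20.5200 kJ
m_fuel = 0.744 g = 0.744/1000 kg = 0.000744 kg
Hc = 20.5200 / 0.000744 = 27580.65 kJ/kg


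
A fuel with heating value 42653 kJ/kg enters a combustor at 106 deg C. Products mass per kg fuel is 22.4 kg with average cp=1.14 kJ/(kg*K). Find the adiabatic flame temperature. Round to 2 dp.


T_ad = T_in + Hc / (m_p * cp)
Denominator = 22.4 * 1.14 = 25.5360
Temperature rise = 42653 / 25.5360 = 1670.31 K
T_ad = 106 + 1670.31 = 1776.31 deg C


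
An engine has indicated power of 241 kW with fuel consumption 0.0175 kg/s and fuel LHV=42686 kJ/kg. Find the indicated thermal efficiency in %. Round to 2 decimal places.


eta_ith = (IP / (mf * LHV)) * 100
Denominator = 0.0175 * 42686 = 747.0050 kW
eta_ith = (241 / 747.0050) * 100 = 32.26%


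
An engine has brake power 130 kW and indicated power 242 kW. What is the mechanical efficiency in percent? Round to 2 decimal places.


eta_mech = (BP / IP) * 100
Ratio = 130 / 242 = 0.5372
eta_mech = 0.5372 * 100 = 53.72%


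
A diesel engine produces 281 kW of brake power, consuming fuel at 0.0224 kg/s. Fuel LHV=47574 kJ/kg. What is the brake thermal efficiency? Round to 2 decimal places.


eta_BTE = (BP / (mf * LHV)) * 100
Denominator = 0.0224 * 47574 = 1065.6576 kW
eta_BTE = (281 / 1065.6576) * 100 = 26.37%


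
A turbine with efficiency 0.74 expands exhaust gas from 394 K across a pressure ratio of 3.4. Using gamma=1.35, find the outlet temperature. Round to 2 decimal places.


T_out = T_in * (1 - eta * (1 - PR^(-(gamma-1)/gamma)))
Exponent = -(1.35-1)/1.35 = -0.25925926
PR^exp = 3.4^(-0.25925926) = 0.72813041
Factor = 1 - 0.74*(1 - 0.72813041) = 0.79881650
T_out = 394 * 0.79881650 = 314.73 K


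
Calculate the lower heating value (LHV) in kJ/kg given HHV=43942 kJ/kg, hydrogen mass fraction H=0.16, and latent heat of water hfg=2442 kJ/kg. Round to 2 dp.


LHV = HHV - hfg * 9 * H
Water correction = 2442 * 9 * 0.16 = 3516.480 kJ/kg
LHV = 43942 - 3516.480 = 40425.52 kJ/kg


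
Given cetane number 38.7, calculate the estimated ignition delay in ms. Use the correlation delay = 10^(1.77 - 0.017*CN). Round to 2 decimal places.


delay = 10^(1.77 - 0.017*CN)
Exponent = 1.77 - 0.017*38.7 = 1.1121
delay = 10^1.1121 = 12.94 ms


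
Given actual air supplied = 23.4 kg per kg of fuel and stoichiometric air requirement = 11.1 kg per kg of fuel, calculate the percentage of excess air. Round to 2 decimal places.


Excess air = actual - stoichiometric = 23.4 - 11.1 = 12.30 kg/kg fuel
Excess air % = (excess / stoich) * 100 = (12.30 / 11.1) * 100 = 110.81%


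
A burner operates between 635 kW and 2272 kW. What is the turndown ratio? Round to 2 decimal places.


TDR = Q_max / Q_min
TDR = 2272 / 635 = 3.58


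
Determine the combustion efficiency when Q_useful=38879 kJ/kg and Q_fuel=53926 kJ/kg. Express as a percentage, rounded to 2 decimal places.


Efficiency = (Q_useful / Q_fuel) * 100
Efficiency = (38879 / 53926) * 100
Efficiency = 0.7210 * 100 = 72.10%


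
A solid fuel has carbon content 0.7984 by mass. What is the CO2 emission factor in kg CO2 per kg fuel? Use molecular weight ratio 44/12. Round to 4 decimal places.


EF = C_frac * (M_CO2 / M_C)
EF = 0.7984 * (44/12)
EF = 0.7984 * 3.666667 = 2.9275 kg_CO2/kg_fuel


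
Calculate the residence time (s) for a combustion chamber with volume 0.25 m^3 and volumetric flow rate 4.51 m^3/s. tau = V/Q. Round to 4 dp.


tau = V / Q_flow
tau = 0.25 / 4.51 = 0.0554 s


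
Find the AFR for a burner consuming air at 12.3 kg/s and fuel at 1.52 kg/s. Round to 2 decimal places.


AFR = m_air / m_fuel
AFR = 12.3 / 1.52 = 8.09


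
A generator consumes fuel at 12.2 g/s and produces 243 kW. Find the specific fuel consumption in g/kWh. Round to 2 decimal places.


SFC = (mf / BP) * 3600
Rate = 12.2 / 243 = 0.050206 g/(s*kW)
SFC = 0.050206 * 3600 = 180.74 g/kWh


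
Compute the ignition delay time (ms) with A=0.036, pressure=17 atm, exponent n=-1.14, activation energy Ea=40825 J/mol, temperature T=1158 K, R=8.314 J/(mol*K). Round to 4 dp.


tau = A * P^n * exp(Ea/(R*T))
P^n = 17^(-1.14) = 0.03956291
Ea/(R*T) = 40825/(8.314*1158) = 4.240408
exp(Ea/(R*T)) = 69.436155
tau = 0.036 * 0.03956291 * 69.436155 = 0.0989 ms


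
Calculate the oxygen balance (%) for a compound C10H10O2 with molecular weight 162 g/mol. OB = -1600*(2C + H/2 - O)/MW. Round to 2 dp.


OB = -1600 * (2C + H/2 - O) / MW
Inner = 2*10 + 10/2 - 2 = 23.00
OB = -1600 * 23.00 / 162 = -227.16%


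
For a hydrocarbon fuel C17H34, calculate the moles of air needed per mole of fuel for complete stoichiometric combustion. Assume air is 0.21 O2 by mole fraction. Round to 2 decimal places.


Balanced combustion: C17H34 + 25.5 O2 -> 17 CO2 + 17 H2O
O2 needed = C + H/4 = 17 + 34/4 = 25.50 moles
Air moles = O2 / 0.21 = 25.50 / 0.21 = 121.43 moles air


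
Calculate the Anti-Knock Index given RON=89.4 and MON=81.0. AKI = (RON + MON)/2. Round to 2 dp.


AKI = (RON + MON) / 2
AKI = (89.4 + 81.0) / 2
AKI = 170.4 / 2 = 85.20


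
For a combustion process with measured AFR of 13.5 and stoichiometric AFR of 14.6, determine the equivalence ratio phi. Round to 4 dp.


phi = AFR_stoich / AFR_actual
phi = 14.6 / 13.5 = 1.0815


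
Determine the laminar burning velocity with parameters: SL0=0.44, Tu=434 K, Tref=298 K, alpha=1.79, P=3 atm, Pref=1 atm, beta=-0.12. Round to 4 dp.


SL = SL0 * (Tu/Tref)^alpha * (P/Pref)^beta
T ratio = 434/298 = 1.45637584
(T ratio)^alpha = 1.45637584^1.79 = 1.960015
(P/Pref)^beta = 3^(-0.12) = 0.876487
SL = 0.44 * 1.960015 * 0.876487 = 0.7559 m/s


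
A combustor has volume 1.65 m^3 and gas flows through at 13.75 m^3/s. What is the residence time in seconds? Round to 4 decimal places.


tau = V / Q_flow
tau = 1.65 / 13.75 = 0.1200 s


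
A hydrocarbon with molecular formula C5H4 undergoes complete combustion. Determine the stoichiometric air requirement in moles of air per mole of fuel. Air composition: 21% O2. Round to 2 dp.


Balanced combustion: C5H4 + 6 O2 -> 5 CO2 + 2 H2O
O2 needed = C + H/4 = 5 + 4/4 = 6.00 moles
Air moles = O2 / 0.21 = 6.00 / 0.21 = 28.57 moles air


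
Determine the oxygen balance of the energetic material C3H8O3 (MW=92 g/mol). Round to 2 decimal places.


OB = -1600 * (2C + H/2 - O) / MW
Inner = 2*3 + 8/2 - 3 = 7.00
OB = -1600 * 7.00 / 92 = -121.74%


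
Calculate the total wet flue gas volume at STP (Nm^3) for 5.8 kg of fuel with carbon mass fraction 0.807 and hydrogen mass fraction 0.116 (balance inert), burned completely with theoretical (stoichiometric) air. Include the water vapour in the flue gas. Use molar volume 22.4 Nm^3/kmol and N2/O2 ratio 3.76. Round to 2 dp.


Per kg fuel: CO2 = (C/12 kmol)*22.4 = (0.807/12)*22.4 = 1.50640 Nm^3
Per kg fuel: H2O = (H/2 kmol)*22.4 = (0.116/2)*22.4 = 1.29920 Nm^3
O2 needed per kg fuel = C/12 + H/4 = 0.807/12 + 0.116/4 = 0.09625000 kmol
Per kg fuel: N2 = O2*3.76*22.4 = 0.09625000*3.76*22.4 = 8.10656 Nm^3
Total per kg = 1.50640 + 1.29920 + 8.10656 = 10.91216 Nm^3
Total = 10.91216 * 5.8 = 63.29 Nm^3


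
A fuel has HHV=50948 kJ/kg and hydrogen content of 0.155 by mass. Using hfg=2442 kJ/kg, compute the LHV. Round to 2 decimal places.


LHV = HHV - hfg * 9 * H
Water correction = 2442 * 9 * 0.155 = 3406.590 kJ/kg
LHV = 50948 - 3406.590 = 47541.41 kJ/kg


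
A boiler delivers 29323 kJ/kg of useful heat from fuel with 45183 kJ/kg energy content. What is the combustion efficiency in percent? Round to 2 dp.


Efficiency = (Q_useful / Q_fuel) * 100
Efficiency = (29323 / 45183) * 100
Efficiency = 0.6490 * 100 = 64.90%


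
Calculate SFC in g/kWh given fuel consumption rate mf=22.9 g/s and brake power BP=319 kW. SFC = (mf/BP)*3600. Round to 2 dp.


SFC = (mf / BP) * 3600
Rate = 22.9 / 319 = 0.071787 g/(s*kW)
SFC = 0.071787 * 3600 = 258.43 g/kWh


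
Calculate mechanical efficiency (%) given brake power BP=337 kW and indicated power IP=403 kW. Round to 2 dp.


eta_mech = (BP / IP) * 100
Ratio = 337 / 403 = 0.8362
eta_mech = 0.8362 * 100 = 83.62%


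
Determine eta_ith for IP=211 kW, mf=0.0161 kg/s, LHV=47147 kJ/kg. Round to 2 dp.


eta_ith = (IP / (mf * LHV)) * 100
Denominator = 0.0161 * 47147 = 759.0667 kW
eta_ith = (211 / 759.0667) * 100 = 27.80%


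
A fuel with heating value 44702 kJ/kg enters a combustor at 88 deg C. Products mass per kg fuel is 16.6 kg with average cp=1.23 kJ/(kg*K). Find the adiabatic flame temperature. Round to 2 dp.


T_ad = T_in + Hc / (m_p * cp)
Denominator = 16.6 * 1.23 = 20.4180
Temperature rise = 44702 / 20.4180 = 2189.34 K
T_ad = 88 + 2189.34 = 2277.34 deg C


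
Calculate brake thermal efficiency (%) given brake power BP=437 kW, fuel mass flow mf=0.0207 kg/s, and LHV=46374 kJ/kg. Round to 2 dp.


eta_BTE = (BP / (mf * LHV)) * 100
Denominator = 0.0207 * 46374 = 959.9418 kW
eta_BTE = (437 / 959.9418) * 100 = 45.52%


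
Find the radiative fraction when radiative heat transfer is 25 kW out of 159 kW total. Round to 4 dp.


f_rad = Q_rad / Q_total
f_rad = 25 / 159 = 0.1572


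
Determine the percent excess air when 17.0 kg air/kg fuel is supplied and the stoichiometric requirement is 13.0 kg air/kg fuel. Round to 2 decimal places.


Excess air = actual - stoichiometric = 17.0 - 13.0 = 4.00 kg/kg fuel
Excess air % = (excess / stoich) * 100 = (4.00 / 13.0) * 100 = 30.77%


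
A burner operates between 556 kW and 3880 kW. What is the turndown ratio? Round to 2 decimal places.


TDR = Q_max / Q_min
TDR = 3880 / 556 = 6.98


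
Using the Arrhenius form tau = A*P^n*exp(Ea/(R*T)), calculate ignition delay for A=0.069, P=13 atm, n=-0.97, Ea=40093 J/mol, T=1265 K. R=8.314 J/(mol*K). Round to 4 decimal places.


tau = A * P^n * exp(Ea/(R*T))
P^n = 13^(-0.97) = 0.08307588
Ea/(R*T) = 40093/(8.314*1265) = 3.812133
exp(Ea/(R*T)) = 45.246833
tau = 0.069 * 0.08307588 * 45.246833 = 0.2594 ms


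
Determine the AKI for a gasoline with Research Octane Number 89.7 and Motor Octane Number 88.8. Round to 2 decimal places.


AKI = (RON + MON) / 2
AKI = (89.7 + 88.8) / 2
AKI = 178.5 / 2 = 89.25


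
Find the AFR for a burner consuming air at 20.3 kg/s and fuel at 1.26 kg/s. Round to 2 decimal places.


AFR = m_air / m_fuel
AFR = 20.3 / 1.26 = 16.11


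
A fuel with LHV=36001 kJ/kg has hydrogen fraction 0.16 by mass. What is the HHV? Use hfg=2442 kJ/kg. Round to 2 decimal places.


HHV = LHV + hfg * 9 * H
Water addition = 2442 * 9 * 0.16 = 3516.480 kJ/kg
HHV = 36001 + 3516.480 = 39517.48 kJ/kg


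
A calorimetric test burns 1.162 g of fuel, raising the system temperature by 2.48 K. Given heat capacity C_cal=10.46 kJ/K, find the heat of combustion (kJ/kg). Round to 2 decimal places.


Hc = C_cal * delta_T / m_fuel
Q_released = 10.46 * 2.48 = 25.9408 kJ
m_fuel = 1.162 g = 1.162/1000 kg = 0.001162 kg
Hc = 25.9408 / 0.001162 = 22324.27 kJ/kg


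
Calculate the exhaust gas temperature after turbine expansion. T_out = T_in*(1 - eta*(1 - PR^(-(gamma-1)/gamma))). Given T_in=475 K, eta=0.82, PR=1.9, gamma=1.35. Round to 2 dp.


T_out = T_in * (1 - eta * (1 - PR^(-(gamma-1)/gamma)))
Exponent = -(1.35-1)/1.35 = -0.25925926
PR^exp = 1.9^(-0.25925926) = 0.84670193
Factor = 1 - 0.82*(1 - 0.84670193) = 0.87429558
T_out = 475 * 0.87429558 = 415.29 K


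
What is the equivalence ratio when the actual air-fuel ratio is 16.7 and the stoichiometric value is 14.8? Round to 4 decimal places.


phi = AFR_stoich / AFR_actual
phi = 14.8 / 16.7 = 0.8862


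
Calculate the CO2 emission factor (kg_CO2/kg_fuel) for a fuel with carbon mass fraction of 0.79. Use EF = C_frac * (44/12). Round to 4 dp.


EF = C_frac * (M_CO2 / M_C)
EF = 0.79 * (44/12)
EF = 0.79 * 3.666667 = 2.8967 kg_CO2/kg_fuel


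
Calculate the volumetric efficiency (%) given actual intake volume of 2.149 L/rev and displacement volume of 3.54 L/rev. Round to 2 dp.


eta_v = (V_actual / V_disp) * 100
Ratio = 2.149 / 3.54 = 0.6071
eta_v = 0.6071 * 100 = 60.71%


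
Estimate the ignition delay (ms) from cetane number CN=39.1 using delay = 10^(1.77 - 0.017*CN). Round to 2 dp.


delay = 10^(1.77 - 0.017*CN)
Exponent = 1.77 - 0.017*39.1 = 1.1053
delay = 10^1.1053 = 12.74 ms


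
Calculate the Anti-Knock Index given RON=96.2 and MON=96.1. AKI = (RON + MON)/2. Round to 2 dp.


AKI = (RON + MON) / 2
AKI = (96.2 + 96.1) / 2
AKI = 192.3 / 2 = 96.15


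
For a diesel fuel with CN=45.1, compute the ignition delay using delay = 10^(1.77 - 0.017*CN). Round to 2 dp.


delay = 10^(1.77 - 0.017*CN)
Exponent = 1.77 - 0.017*45.1 = 1.0033
delay = 10^1.0033 = 10.08 ms


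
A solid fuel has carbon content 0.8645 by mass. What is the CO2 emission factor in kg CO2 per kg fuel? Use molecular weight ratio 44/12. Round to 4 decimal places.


EF = C_frac * (M_CO2 / M_C)
EF = 0.8645 * (44/12)
EF = 0.8645 * 3.666667 = 3.1698 kg_CO2/kg_fuel


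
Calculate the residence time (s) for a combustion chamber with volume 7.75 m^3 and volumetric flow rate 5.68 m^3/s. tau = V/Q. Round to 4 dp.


tau = V / Q_flow
tau = 7.75 / 5.68 = 1.3644 s


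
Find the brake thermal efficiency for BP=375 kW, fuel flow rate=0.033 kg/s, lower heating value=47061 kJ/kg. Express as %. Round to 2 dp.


eta_BTE = (BP / (mf * LHV)) * 100
Denominator = 0.033 * 47061 = 1553.0130 kW
eta_BTE = (375 / 1553.0130) * 100 = 24.15%


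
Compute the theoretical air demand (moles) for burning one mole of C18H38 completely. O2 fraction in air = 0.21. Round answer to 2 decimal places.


Balanced combustion: C18H38 + 27.5 O2 -> 18 CO2 + 19 H2O
O2 needed = C + H/4 = 18 + 38/4 = 27.50 moles
Air moles = O2 / 0.21 = 27.50 / 0.21 = 130.95 moles air


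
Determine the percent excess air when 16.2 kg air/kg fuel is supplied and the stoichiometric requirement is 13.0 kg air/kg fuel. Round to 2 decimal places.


Excess air = actual - stoichiometric = 16.2 - 13.0 = 3.20 kg/kg fuel
Excess air % = (excess / stoich) * 100 = (3.20 / 13.0) * 100 = 24.62%


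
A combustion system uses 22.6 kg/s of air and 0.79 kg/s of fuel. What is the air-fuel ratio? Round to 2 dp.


AFR = m_air / m_fuel
AFR = 22.6 / 0.79 = 28.61


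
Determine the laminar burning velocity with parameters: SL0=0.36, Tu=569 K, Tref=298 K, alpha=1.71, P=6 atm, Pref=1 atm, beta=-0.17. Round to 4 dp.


SL = SL0 * (Tu/Tref)^alpha * (P/Pref)^beta
T ratio = 569/298 = 1.90939597
(T ratio)^alpha = 1.90939597^1.71 = 3.022262
(P/Pref)^beta = 6^(-0.17) = 0.737419
SL = 0.36 * 3.022262 * 0.737419 = 0.8023 m/s


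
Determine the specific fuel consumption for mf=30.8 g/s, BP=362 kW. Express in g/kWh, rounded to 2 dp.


SFC = (mf / BP) * 3600
Rate = 30.8 / 362 = 0.085083 g/(s*kW)
SFC = 0.085083 * 3600 = 306.30 g/kWh


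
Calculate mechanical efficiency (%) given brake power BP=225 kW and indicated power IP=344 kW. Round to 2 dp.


eta_mech = (BP / IP) * 100
Ratio = 225 / 344 = 0.6541
eta_mech = 0.6541 * 100 = 65.41%


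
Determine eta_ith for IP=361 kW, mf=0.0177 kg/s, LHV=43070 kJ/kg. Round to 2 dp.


eta_ith = (IP / (mf * LHV)) * 100
Denominator = 0.0177 * 43070 = 762.3390 kW
eta_ith = (361 / 762.3390) * 100 = 47.35%


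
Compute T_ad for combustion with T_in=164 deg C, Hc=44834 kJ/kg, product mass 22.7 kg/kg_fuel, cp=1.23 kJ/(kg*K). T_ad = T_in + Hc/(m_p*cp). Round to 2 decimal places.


T_ad = T_in + Hc / (m_p * cp)
Denominator = 22.7 * 1.23 = 27.9210
Temperature rise = 44834 / 27.9210 = 1605.74 K
T_ad = 164 + 1605.74 = 1769.74 deg C


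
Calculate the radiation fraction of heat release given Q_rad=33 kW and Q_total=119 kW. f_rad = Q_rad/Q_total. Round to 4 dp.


f_rad = Q_rad / Q_total
f_rad = 33 / 119 = 0.2773


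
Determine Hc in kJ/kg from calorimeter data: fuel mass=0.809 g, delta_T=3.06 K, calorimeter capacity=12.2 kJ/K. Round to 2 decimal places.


Hc = C_cal * delta_T / m_fuel
Q_released = 12.2 * 3.06 = 37.3320 kJ
m_fuel = 0.809 g = 0.809/1000 kg = 0.000809 kg
Hc = 37.3320 / 0.000809 = 46145.86 kJ/kg


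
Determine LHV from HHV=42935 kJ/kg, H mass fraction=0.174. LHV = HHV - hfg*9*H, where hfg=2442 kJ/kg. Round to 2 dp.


LHV = HHV - hfg * 9 * H
Water correction = 2442 * 9 * 0.174 = 3824.172 kJ/kg
LHV = 42935 - 3824.172 = 39110.83 kJ/kg


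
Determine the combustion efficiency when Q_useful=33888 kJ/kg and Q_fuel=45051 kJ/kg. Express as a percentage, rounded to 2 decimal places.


Efficiency = (Q_useful / Q_fuel) * 100
Efficiency = (33888 / 45051) * 100
Efficiency = 0.7522 * 100 = 75.22%


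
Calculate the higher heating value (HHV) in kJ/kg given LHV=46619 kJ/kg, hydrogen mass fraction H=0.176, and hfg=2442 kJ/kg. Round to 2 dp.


HHV = LHV + hfg * 9 * H
Water addition = 2442 * 9 * 0.176 = 3868.128 kJ/kg
HHV = 46619 + 3868.128 = 50487.13 kJ/kg


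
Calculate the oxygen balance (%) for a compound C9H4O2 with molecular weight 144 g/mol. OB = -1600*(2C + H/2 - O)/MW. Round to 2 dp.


OB = -1600 * (2C + H/2 - O) / MW
Inner = 2*9 + 4/2 - 2 = 18.00
OB = -1600 * 18.00 / 144 = -200.00%


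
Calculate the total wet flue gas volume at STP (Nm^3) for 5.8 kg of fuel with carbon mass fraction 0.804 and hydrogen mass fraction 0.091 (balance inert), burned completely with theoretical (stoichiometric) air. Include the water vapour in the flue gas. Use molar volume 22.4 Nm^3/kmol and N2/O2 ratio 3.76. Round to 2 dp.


Per kg fuel: CO2 = (C/12 kmol)*22.4 = (0.804/12)*22.4 = 1.50080 Nm^3
Per kg fuel: H2O = (H/2 kmol)*22.4 = (0.091/2)*22.4 = 1.01920 Nm^3
O2 needed per kg fuel = C/12 + H/4 = 0.804/12 + 0.091/4 = 0.08975000 kmol
Per kg fuel: N2 = O2*3.76*22.4 = 0.08975000*3.76*22.4 = 7.55910 Nm^3
Total per kg = 1.50080 + 1.01920 + 7.55910 = 10.07910 Nm^3
Total = 10.07910 * 5.8 = 58.46 Nm^3


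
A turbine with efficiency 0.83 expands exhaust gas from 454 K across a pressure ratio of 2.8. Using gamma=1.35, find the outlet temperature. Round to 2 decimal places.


T_out = T_in * (1 - eta * (1 - PR^(-(gamma-1)/gamma)))
Exponent = -(1.35-1)/1.35 = -0.25925926
PR^exp = 2.8^(-0.25925926) = 0.76572026
Factor = 1 - 0.83*(1 - 0.76572026) = 0.80554782
T_out = 454 * 0.80554782 = 365.72 K


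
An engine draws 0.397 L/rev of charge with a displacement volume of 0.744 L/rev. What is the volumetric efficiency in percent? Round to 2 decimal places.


eta_v = (V_actual / V_disp) * 100
Ratio = 0.397 / 0.744 = 0.5336
eta_v = 0.5336 * 100 = 53.36%


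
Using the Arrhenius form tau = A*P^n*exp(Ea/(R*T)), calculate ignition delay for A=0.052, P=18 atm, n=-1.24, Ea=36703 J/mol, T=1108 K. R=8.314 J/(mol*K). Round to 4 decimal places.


tau = A * P^n * exp(Ea/(R*T))
P^n = 18^(-1.24) = 0.02776273
Ea/(R*T) = 36703/(8.314*1108) = 3.984298
exp(Ea/(R*T)) = 53.747531
tau = 0.052 * 0.02776273 * 53.747531 = 0.0776 ms


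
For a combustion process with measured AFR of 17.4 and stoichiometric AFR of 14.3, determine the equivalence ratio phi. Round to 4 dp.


phi = AFR_stoich / AFR_actual
phi = 14.3 / 17.4 = 0.8218
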